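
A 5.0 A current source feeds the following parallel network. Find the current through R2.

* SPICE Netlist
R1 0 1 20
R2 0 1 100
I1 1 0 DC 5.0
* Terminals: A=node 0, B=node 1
All resistors sit directly between nodes 0 and 1, so they are in parallel and share one voltage V; the full source current 5 A splits among them.
1/R_par = 1/20 + 1/100 = 0.06 S  =>  R_par = 16.67 Ω
V = I × R_par = 5 × 16.67 = 83.33 V
I_R2 = V/R2 = 83.33/100 = 0.8333 A

Final answer: 0.8333 A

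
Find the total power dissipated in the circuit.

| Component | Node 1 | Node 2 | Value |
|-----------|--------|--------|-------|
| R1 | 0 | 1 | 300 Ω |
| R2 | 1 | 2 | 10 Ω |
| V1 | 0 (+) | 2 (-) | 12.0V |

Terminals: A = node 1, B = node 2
Nodal analysis, taking node 2 as the 0 V reference.
Source V1 fixes V_0 = 12 V.
KCL at each unknown node (sum of currents leaving = 0; resistances in Ω):
  Node 1: (V_1 - 12)/300 + (V_1 - 0)/10 = 0
Collecting terms: 0.1033 × V_1 = 0.04  =>  V_1 = 0.3871 V
Power in each resistor, P = (ΔV)²/R:
  P_R1 = (12 - 0.3871)²/300 = 0.4495 W
  P_R2 = (0.3871 - 0)²/10 = 0.01498 W
P_total = P_R1 + P_R2 = 0.4645 W

Final answer: 0.4645 W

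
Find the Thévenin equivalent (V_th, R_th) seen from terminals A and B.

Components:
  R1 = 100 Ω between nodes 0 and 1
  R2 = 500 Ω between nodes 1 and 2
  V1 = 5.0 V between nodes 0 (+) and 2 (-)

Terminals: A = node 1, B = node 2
Step 1 — V_th is the open-circuit voltage V_A - V_B (nothing connected across the terminals).
Nodal analysis, taking node 2 as the 0 V reference.
Source V1 fixes V_0 = 5 V.
KCL at each unknown node (sum of currents leaving = 0; resistances in Ω):
  Node 1: (V_1 - 5)/100 + (V_1 - 0)/500 = 0
Collecting terms: 0.012 × V_1 = 0.05  =>  V_1 = 4.167 V
V_th = V_1 - V_2 = 4.167 - 0 = 4.167 V
Step 2 — R_th: zero the source — replace V1 by a short circuit (node 2 merges into node 0) — and find the resistance seen between A (node 1) and B (node 0).
Reduce the network between node 1 (A) and node 0 (B) by series/parallel combination:
  Rp1 = R1 ‖ R2 (parallel, both between nodes 0 and 1) = 1/(1/100 + 1/500) = 83.33 Ω
R_th = 83.33 Ω

Final answer: V_th = 4.167 V, R_th = 83.33 Ω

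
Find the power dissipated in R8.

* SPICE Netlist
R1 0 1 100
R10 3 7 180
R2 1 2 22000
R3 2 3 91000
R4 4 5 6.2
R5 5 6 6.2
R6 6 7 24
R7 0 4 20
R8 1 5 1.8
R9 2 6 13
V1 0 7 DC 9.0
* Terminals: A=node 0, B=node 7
Nodal analysis, taking node 7 as the 0 V reference.
Source V1 fixes V_0 = 9 V.
KCL at each unknown node (sum of currents leaving = 0; resistances in Ω):
  Node 1: (V_1 - 9)/100 + (V_1 - V_2)/22000 + (V_1 - V_5)/1.8 = 0
  Node 2: (V_2 - V_1)/22000 + (V_2 - V_3)/91000 + (V_2 - V_6)/13 = 0
  Node 3: (V_3 - V_2)/91000 + (V_3 - 0)/180 = 0
  Node 4: (V_4 - V_5)/6.2 + (V_4 - 9)/20 = 0
  Node 5: (V_5 - V_4)/6.2 + (V_5 - V_6)/6.2 + (V_5 - V_1)/1.8 = 0
  Node 6: (V_6 - V_5)/6.2 + (V_6 - 0)/24 + (V_6 - V_2)/13 = 0
Collecting terms (coefficients in siemens):
  0.5656·V_1 - 0.00004545·V_2 - 0.5556·V_5 = 0.09
  0.07698·V_2 - 0.00004545·V_1 - 0.00001099·V_3 - 0.07692·V_6 = 0
  0.005567·V_3 - 0.00001099·V_2 = 0
  0.2113·V_4 - 0.1613·V_5 = 0.45
  0.8781·V_5 - 0.5556·V_1 - 0.1613·V_4 - 0.1613·V_6 = 0
  0.2799·V_6 - 0.07692·V_2 - 0.1613·V_5 = 0
Solving these 6 simultaneous equations (Gaussian elimination) gives:
  V_1 = 5.39 V, V_2 = 4.232 V, V_3 = 0.008354 V, V_4 = 6.195 V
  V_5 = 5.325 V, V_6 = 4.232 V
I_R8 = (V_1 - V_5)/R8 = (5.39 - 5.325)/1.8 = 0.03605 A
P_R8 = I_R8² × R8 = (0.03605)² × 1.8 = 0.002339 W

Final answer: 0.002339 W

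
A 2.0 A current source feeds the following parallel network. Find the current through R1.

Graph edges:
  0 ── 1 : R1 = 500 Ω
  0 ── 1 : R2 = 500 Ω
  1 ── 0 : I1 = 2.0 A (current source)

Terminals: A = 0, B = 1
All resistors sit directly between nodes 0 and 1, so they are in parallel and share one voltage V; the full source current 2 A splits among them.
1/R_par = 1/500 + 1/500 = 0.004 S  =>  R_par = 250 Ω
V = I × R_par = 2 × 250 = 500 V
I_R1 = V/R1 = 500/500 = 1 A

Final answer: 1 A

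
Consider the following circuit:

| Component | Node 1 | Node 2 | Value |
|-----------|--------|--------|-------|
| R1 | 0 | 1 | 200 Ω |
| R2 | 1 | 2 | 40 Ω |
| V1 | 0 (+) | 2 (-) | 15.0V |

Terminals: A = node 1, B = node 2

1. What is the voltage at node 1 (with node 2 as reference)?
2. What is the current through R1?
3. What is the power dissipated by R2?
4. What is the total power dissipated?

Nodal analysis, taking node 2 as the 0 V reference.
Source V1 fixes V_0 = 15 V.
KCL at each unknown node (sum of currents leaving = 0; resistances in Ω):
  Node 1: (V_1 - 15)/200 + (V_1 - 0)/40 = 0
Collecting terms: 0.03 × V_1 = 0.075  =>  V_1 = 2.5 V
Part 1:
  Read off the nodal solution: V_1 = 2.5 V
Part 2:
  I_R1 = (V_0 - V_1)/R1 = (15 - 2.5)/200 = 0.0625 A
  Magnitude: I_R1 = 0.0625 A
Part 3:
  I_R2 = (V_1 - V_2)/R2 = (2.5 - 0)/40 = 0.0625 A
  P_R2 = I_R2² × R2 = (0.0625)² × 40 = 0.1562 W
Part 4:
  Power in each resistor, P = (ΔV)²/R:
    P_R1 = (15 - 2.5)²/200 = 0.7812 W
    P_R2 = (2.5 - 0)²/40 = 0.1562 W
  P_total = P_R1 + P_R2 = 0.9375 W

Final answers:
1. V_1 = 2.5 V
2. I_R1 = 0.0625 A
3. P_R2 = 0.1562 W
4. P_total = 0.9375 W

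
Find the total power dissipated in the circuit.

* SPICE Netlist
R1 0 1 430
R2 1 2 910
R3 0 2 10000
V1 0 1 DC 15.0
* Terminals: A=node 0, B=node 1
Nodal analysis, taking node 1 as the 0 V reference.
Source V1 fixes V_0 = 15 V.
KCL at each unknown node (sum of currents leaving = 0; resistances in Ω):
  Node 2: (V_2 - 0)/910 + (V_2 - 15)/10000 = 0
Collecting terms: 0.001199 × V_2 = 0.0015  =>  V_2 = 1.251 V
Power in each resistor, P = (ΔV)²/R:
  P_R1 = (15 - 0)²/430 = 0.5233 W
  P_R2 = (0 - 1.251)²/910 = 0.00172 W
  P_R3 = (15 - 1.251)²/10000 = 0.0189 W
P_total = P_R1 + P_R2 + P_R3 = 0.5439 W

Final answer: 0.5439 W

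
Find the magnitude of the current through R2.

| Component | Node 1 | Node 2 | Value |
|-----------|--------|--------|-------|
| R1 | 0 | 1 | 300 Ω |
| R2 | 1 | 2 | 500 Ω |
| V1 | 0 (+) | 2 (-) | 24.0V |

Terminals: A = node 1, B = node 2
Nodal analysis, taking node 2 as the 0 V reference.
Source V1 fixes V_0 = 24 V.
KCL at each unknown node (sum of currents leaving = 0; resistances in Ω):
  Node 1: (V_1 - 24)/300 + (V_1 - 0)/500 = 0
Collecting terms: 0.005333 × V_1 = 0.08  =>  V_1 = 15 V
I_R2 = (V_1 - V_2)/R2 = (15 - 0)/500 = 0.03 A
|I_R2| = 0.03 A

Final answer: |I_R2| = 0.03 A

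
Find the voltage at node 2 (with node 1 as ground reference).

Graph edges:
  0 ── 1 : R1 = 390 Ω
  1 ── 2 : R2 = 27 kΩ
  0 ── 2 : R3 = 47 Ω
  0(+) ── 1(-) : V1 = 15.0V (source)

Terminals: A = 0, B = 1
Nodal analysis, taking node 1 as the 0 V reference.
Source V1 fixes V_0 = 15 V.
KCL at each unknown node (sum of currents leaving = 0; resistances in Ω):
  Node 2: (V_2 - 0)/27000 + (V_2 - 15)/47 = 0
Collecting terms: 0.02131 × V_2 = 0.3191  =>  V_2 = 14.97 V
The requested potential is V_2 = 14.97 V.

Final answer: V_2 = 14.97 V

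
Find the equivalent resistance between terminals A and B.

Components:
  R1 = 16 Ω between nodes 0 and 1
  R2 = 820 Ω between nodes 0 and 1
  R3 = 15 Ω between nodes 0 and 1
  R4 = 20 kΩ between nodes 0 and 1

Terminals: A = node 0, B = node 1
Reduce the network between node 0 (A) and node 1 (B) by series/parallel combination:
  Rp1 = R1 ‖ R2 ‖ R3 ‖ R4 (parallel, all between nodes 0 and 1) = 1/(1/16 + 1/820 + 1/15 + 1/20000) = 7.667 Ω
R_eq = 7.667 Ω

Final answer: 7.667 Ω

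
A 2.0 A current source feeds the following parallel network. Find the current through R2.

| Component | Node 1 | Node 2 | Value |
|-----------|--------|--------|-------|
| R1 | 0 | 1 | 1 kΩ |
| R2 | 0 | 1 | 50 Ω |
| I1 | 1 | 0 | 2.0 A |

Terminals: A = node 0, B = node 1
All resistors sit directly between nodes 0 and 1, so they are in parallel and share one voltage V; the full source current 2 A splits among them.
1/R_par = 1/1000 + 1/50 = 0.021 S  =>  R_par = 47.62 Ω
V = I × R_par = 2 × 47.62 = 95.24 V
I_R2 = V/R2 = 95.24/50 = 1.905 A

Final answer: 1.905 A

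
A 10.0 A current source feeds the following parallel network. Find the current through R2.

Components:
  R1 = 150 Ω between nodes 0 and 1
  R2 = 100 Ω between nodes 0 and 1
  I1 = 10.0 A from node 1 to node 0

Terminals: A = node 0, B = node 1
All resistors sit directly between nodes 0 and 1, so they are in parallel and share one voltage V; the full source current 10 A splits among them.
1/R_par = 1/150 + 1/100 = 0.01667 S  =>  R_par = 60 Ω
V = I × R_par = 10 × 60 = 600 V
I_R2 = V/R2 = 600/100 = 6 A

Final answer: 6 A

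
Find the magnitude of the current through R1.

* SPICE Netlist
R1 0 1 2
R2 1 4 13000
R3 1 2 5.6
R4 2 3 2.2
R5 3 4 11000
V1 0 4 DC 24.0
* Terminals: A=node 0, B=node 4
Nodal analysis, taking node 4 as the 0 V reference.
Source V1 fixes V_0 = 24 V.
KCL at each unknown node (sum of currents leaving = 0; resistances in Ω):
  Node 1: (V_1 - 24)/2 + (V_1 - 0)/13000 + (V_1 - V_2)/5.6 = 0
  Node 2: (V_2 - V_1)/5.6 + (V_2 - V_3)/2.2 = 0
  Node 3: (V_3 - V_2)/2.2 + (V_3 - 0)/11000 = 0
Collecting terms (coefficients in siemens):
  0.6786·V_1 - 0.1786·V_2 = 12
  0.6331·V_2 - 0.1786·V_1 - 0.4545·V_3 = 0
  0.4546·V_3 - 0.4545·V_2 = 0
Solving these 3 simultaneous equations (Gaussian elimination) gives:
  V_1 = 23.99 V, V_2 = 23.98 V, V_3 = 23.97 V
I_R1 = (V_0 - V_1)/R1 = (24 - 23.99)/2 = 0.004025 A
|I_R1| = 0.004025 A

Final answer: |I_R1| = 0.004025 A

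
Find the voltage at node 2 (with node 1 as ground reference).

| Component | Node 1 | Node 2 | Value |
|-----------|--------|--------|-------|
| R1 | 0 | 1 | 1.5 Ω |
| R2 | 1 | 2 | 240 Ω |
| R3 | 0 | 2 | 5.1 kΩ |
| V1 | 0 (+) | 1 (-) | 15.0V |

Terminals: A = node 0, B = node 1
Nodal analysis, taking node 1 as the 0 V reference.
Source V1 fixes V_0 = 15 V.
KCL at each unknown node (sum of currents leaving = 0; resistances in Ω):
  Node 2: (V_2 - 0)/240 + (V_2 - 15)/5100 = 0
Collecting terms: 0.004363 × V_2 = 0.002941  =>  V_2 = 0.6742 V
The requested potential is V_2 = 0.6742 V.

Final answer: V_2 = 0.6742 V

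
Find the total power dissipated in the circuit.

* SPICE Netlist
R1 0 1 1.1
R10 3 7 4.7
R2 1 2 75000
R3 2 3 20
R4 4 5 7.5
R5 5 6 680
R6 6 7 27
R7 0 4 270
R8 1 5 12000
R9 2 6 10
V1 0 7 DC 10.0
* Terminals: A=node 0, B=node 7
Nodal analysis, taking node 7 as the 0 V reference.
Source V1 fixes V_0 = 10 V.
KCL at each unknown node (sum of currents leaving = 0; resistances in Ω):
  Node 1: (V_1 - 10)/1.1 + (V_1 - V_2)/75000 + (V_1 - V_5)/12000 = 0
  Node 2: (V_2 - V_1)/75000 + (V_2 - V_3)/20 + (V_2 - V_6)/10 = 0
  Node 3: (V_3 - V_2)/20 + (V_3 - 0)/4.7 = 0
  Node 4: (V_4 - V_5)/7.5 + (V_4 - 10)/270 = 0
  Node 5: (V_5 - V_4)/7.5 + (V_5 - V_6)/680 + (V_5 - V_1)/12000 = 0
  Node 6: (V_6 - V_5)/680 + (V_6 - 0)/27 + (V_6 - V_2)/10 = 0
Collecting terms (coefficients in siemens):
  0.9092·V_1 - 0.00001333·V_2 - 0.00008333·V_5 = 9.091
  0.15·V_2 - 0.00001333·V_1 - 0.05·V_3 - 0.1·V_6 = 0
  0.2628·V_3 - 0.05·V_2 = 0
  0.137·V_4 - 0.1333·V_5 = 0.03704
  0.1349·V_5 - 0.00008333·V_1 - 0.1333·V_4 - 0.001471·V_6 = 0
  0.1385·V_6 - 0.1·V_2 - 0.001471·V_5 = 0
Solving these 6 simultaneous equations (Gaussian elimination) gives:
  V_1 = 10 V, V_2 = 0.1138 V, V_3 = 0.02165 V, V_4 = 7.27 V
  V_5 = 7.194 V, V_6 = 0.1585 V
Power in each resistor, P = (ΔV)²/R:
  P_R1 = (10 - 10)²/1.1 = 0.000000147 W
  P_R2 = (10 - 0.1138)²/75000 = 0.001303 W
  P_R3 = (0.1138 - 0.02165)²/20 = 0.0004244 W
  P_R4 = (7.27 - 7.194)²/7.5 = 0.0007669 W
  P_R5 = (7.194 - 0.1585)²/680 = 0.07279 W
  P_R6 = (0.1585 - 0)²/27 = 0.0009308 W
  P_R7 = (10 - 7.27)²/270 = 0.02761 W
  P_R8 = (10 - 7.194)²/12000 = 0.000656 W
  P_R9 = (0.1138 - 0.1585)²/10 = 0.0002002 W
  P_R10 = (0.02165 - 0)²/4.7 = 0.00009973 W
P_total = P_R1 + P_R2 + P_R3 + P_R4 + P_R5 + P_R6 + P_R7 + P_R8 + P_R9 + P_R10 = 0.1048 W

Final answer: 0.1048 W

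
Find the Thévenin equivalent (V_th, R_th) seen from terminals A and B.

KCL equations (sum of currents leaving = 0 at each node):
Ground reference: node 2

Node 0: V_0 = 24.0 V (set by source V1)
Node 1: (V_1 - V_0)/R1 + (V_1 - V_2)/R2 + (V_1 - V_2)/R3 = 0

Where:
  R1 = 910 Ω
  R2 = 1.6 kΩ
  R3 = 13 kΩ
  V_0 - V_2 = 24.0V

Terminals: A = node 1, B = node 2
Step 1 — V_th is the open-circuit voltage V_A - V_B (nothing connected across the terminals).
Nodal analysis, taking node 2 as the 0 V reference.
Source V1 fixes V_0 = 24 V.
KCL at each unknown node (sum of currents leaving = 0; resistances in Ω):
  Node 1: (V_1 - 24)/910 + (V_1 - 0)/1600 + (V_1 - 0)/13000 = 0
Collecting terms: 0.001801 × V_1 = 0.02637  =>  V_1 = 14.65 V
V_th = V_1 - V_2 = 14.65 - 0 = 14.65 V
Step 2 — R_th: zero the source — replace V1 by a short circuit (node 2 merges into node 0) — and find the resistance seen between A (node 1) and B (node 0).
Reduce the network between node 1 (A) and node 0 (B) by series/parallel combination:
  Rp1 = R1 ‖ R2 ‖ R3 (parallel, all between nodes 0 and 1) = 1/(1/910 + 1/1600 + 1/13000) = 555.3 Ω
R_th = 555.3 Ω

Final answer: V_th = 14.65 V, R_th = 555.3 Ω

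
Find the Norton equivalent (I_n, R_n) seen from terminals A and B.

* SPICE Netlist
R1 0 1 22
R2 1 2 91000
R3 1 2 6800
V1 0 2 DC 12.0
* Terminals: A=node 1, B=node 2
Find the Thévenin equivalent first; then I_n = V_th/R_th and R_n = R_th.
Step 1 — V_th is the open-circuit voltage V_A - V_B (nothing connected across the terminals).
Nodal analysis, taking node 2 as the 0 V reference.
Source V1 fixes V_0 = 12 V.
KCL at each unknown node (sum of currents leaving = 0; resistances in Ω):
  Node 1: (V_1 - 12)/22 + (V_1 - 0)/91000 + (V_1 - 0)/6800 = 0
Collecting terms: 0.04561 × V_1 = 0.5455  =>  V_1 = 11.96 V
V_th = V_1 - V_2 = 11.96 - 0 = 11.96 V
Step 2 — R_th: zero the source — replace V1 by a short circuit (node 2 merges into node 0) — and find the resistance seen between A (node 1) and B (node 0).
Reduce the network between node 1 (A) and node 0 (B) by series/parallel combination:
  Rp1 = R1 ‖ R2 ‖ R3 (parallel, all between nodes 0 and 1) = 1/(1/22 + 1/91000 + 1/6800) = 21.92 Ω
R_th = 21.92 Ω
I_n = V_th/R_th = 11.96/21.92 = 0.5455 A, and R_n = R_th = 21.92 Ω

Final answer: I_n = 0.5455 A, R_n = 21.92 Ω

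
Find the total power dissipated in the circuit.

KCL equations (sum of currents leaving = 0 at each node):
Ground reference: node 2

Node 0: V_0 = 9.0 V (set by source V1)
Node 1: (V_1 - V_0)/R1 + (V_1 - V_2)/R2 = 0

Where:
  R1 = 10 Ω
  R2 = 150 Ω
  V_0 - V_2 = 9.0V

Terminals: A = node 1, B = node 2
Nodal analysis, taking node 2 as the 0 V reference.
Source V1 fixes V_0 = 9 V.
KCL at each unknown node (sum of currents leaving = 0; resistances in Ω):
  Node 1: (V_1 - 9)/10 + (V_1 - 0)/150 = 0
Collecting terms: 0.1067 × V_1 = 0.9  =>  V_1 = 8.438 V
Power in each resistor, P = (ΔV)²/R:
  P_R1 = (9 - 8.438)²/10 = 0.03164 W
  P_R2 = (8.438 - 0)²/150 = 0.4746 W
P_total = P_R1 + P_R2 = 0.5062 W

Final answer: 0.5062 W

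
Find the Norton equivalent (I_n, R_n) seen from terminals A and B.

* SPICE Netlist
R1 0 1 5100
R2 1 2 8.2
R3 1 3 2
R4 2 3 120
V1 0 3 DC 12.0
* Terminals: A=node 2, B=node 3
Find the Thévenin equivalent first; then I_n = V_th/R_th and R_n = R_th.
Step 1 — V_th is the open-circuit voltage V_A - V_B (nothing connected across the terminals).
Nodal analysis, taking node 3 as the 0 V reference.
Source V1 fixes V_0 = 12 V.
KCL at each unknown node (sum of currents leaving = 0; resistances in Ω):
  Node 1: (V_1 - 12)/5100 + (V_1 - V_2)/8.2 + (V_1 - 0)/2 = 0
  Node 2: (V_2 - V_1)/8.2 + (V_2 - 0)/120 = 0
Collecting terms (coefficients in siemens):
  0.6221·V_1 - 0.122·V_2 = 0.002353
  0.1303·V_2 - 0.122·V_1 = 0
Determinant D = (0.6221)(0.1303) - (-0.122)(-0.122) = 0.06618
V_1 = [(0.002353)(0.1303) - (-0.122)(0)]/D = 0.004632 V
V_2 = [(0.6221)(0) - (0.002353)(-0.122)]/D = 0.004336 V
V_th = V_2 - V_3 = 0.004336 - 0 = 0.004336 V
Step 2 — R_th: zero the source — replace V1 by a short circuit (node 3 merges into node 0) — and find the resistance seen between A (node 2) and B (node 0).
Reduce the network between node 2 (A) and node 0 (B) by series/parallel combination:
  Rp1 = R1 ‖ R3 (parallel, both between nodes 0 and 1) = 1/(1/5100 + 1/2) = 1.999 Ω
  Rs1 = R2 + Rp1 (series, joined only at node 1) = 8.2 + 1.999 = 10.2 Ω
  Rp2 = R4 ‖ Rs1 (parallel, both between nodes 0 and 2) = 1/(1/120 + 1/10.2) = 9.4 Ω
R_th = 9.4 Ω
I_n = V_th/R_th = 0.004336/9.4 = 0.0004612 A, and R_n = R_th = 9.4 Ω

Final answer: I_n = 0.0004612 A, R_n = 9.4 Ω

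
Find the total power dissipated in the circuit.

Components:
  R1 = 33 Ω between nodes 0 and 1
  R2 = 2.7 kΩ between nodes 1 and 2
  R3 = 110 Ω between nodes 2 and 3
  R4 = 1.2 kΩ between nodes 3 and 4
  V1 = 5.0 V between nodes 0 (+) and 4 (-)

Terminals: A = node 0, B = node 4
Nodal analysis, taking node 4 as the 0 V reference.
Source V1 fixes V_0 = 5 V.
KCL at each unknown node (sum of currents leaving = 0; resistances in Ω):
  Node 1: (V_1 - 5)/33 + (V_1 - V_2)/2700 = 0
  Node 2: (V_2 - V_1)/2700 + (V_2 - V_3)/110 = 0
  Node 3: (V_3 - V_2)/110 + (V_3 - 0)/1200 = 0
Collecting terms (coefficients in siemens):
  0.03067·V_1 - 0.0003704·V_2 = 0.1515
  0.009461·V_2 - 0.0003704·V_1 - 0.009091·V_3 = 0
  0.009924·V_3 - 0.009091·V_2 = 0
Solving these 3 simultaneous equations (Gaussian elimination) gives:
  V_1 = 4.959 V, V_2 = 1.62 V, V_3 = 1.484 V
Power in each resistor, P = (ΔV)²/R:
  P_R1 = (5 - 4.959)²/33 = 0.00005047 W
  P_R2 = (4.959 - 1.62)²/2700 = 0.004129 W
  P_R3 = (1.62 - 1.484)²/110 = 0.0001682 W
  P_R4 = (1.484 - 0)²/1200 = 0.001835 W
P_total = P_R1 + P_R2 + P_R3 + P_R4 = 0.006184 W

Final answer: 0.006184 W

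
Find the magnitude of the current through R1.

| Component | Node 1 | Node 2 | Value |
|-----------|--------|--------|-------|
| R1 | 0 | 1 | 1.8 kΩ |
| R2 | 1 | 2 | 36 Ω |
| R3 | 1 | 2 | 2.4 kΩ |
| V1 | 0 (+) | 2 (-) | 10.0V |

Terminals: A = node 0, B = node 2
Nodal analysis, taking node 2 as the 0 V reference.
Source V1 fixes V_0 = 10 V.
KCL at each unknown node (sum of currents leaving = 0; resistances in Ω):
  Node 1: (V_1 - 10)/1800 + (V_1 - 0)/36 + (V_1 - 0)/2400 = 0
Collecting terms: 0.02875 × V_1 = 0.005556  =>  V_1 = 0.1932 V
I_R1 = (V_0 - V_1)/R1 = (10 - 0.1932)/1800 = 0.005448 A
|I_R1| = 0.005448 A

Final answer: |I_R1| = 0.005448 A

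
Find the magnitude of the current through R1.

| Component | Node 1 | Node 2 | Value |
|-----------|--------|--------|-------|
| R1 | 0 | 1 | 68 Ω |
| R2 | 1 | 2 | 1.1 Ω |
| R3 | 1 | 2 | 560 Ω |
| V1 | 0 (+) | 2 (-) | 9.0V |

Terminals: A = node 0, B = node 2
Nodal analysis, taking node 2 as the 0 V reference.
Source V1 fixes V_0 = 9 V.
KCL at each unknown node (sum of currents leaving = 0; resistances in Ω):
  Node 1: (V_1 - 9)/68 + (V_1 - 0)/1.1 + (V_1 - 0)/560 = 0
Collecting terms: 0.9256 × V_1 = 0.1324  =>  V_1 = 0.143 V
I_R1 = (V_0 - V_1)/R1 = (9 - 0.143)/68 = 0.1303 A
|I_R1| = 0.1303 A

Final answer: |I_R1| = 0.1303 A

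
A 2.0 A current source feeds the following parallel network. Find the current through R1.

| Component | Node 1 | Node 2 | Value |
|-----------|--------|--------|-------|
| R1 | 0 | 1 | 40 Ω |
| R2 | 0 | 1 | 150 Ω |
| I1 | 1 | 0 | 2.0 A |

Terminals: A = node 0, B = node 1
All resistors sit directly between nodes 0 and 1, so they are in parallel and share one voltage V; the full source current 2 A splits among them.
1/R_par = 1/40 + 1/150 = 0.03167 S  =>  R_par = 31.58 Ω
V = I × R_par = 2 × 31.58 = 63.16 V
I_R1 = V/R1 = 63.16/40 = 1.579 A

Final answer: 1.579 A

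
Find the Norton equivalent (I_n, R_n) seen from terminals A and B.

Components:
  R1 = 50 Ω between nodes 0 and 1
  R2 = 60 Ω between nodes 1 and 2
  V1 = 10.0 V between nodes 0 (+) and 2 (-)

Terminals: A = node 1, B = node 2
Find the Thévenin equivalent first; then I_n = V_th/R_th and R_n = R_th.
Step 1 — V_th is the open-circuit voltage V_A - V_B (nothing connected across the terminals).
Nodal analysis, taking node 2 as the 0 V reference.
Source V1 fixes V_0 = 10 V.
KCL at each unknown node (sum of currents leaving = 0; resistances in Ω):
  Node 1: (V_1 - 10)/50 + (V_1 - 0)/60 = 0
Collecting terms: 0.03667 × V_1 = 0.2  =>  V_1 = 5.455 V
V_th = V_1 - V_2 = 5.455 - 0 = 5.455 V
Step 2 — R_th: zero the source — replace V1 by a short circuit (node 2 merges into node 0) — and find the resistance seen between A (node 1) and B (node 0).
Reduce the network between node 1 (A) and node 0 (B) by series/parallel combination:
  Rp1 = R1 ‖ R2 (parallel, both between nodes 0 and 1) = 1/(1/50 + 1/60) = 27.27 Ω
R_th = 27.27 Ω
I_n = V_th/R_th = 5.455/27.27 = 0.2 A, and R_n = R_th = 27.27 Ω

Final answer: I_n = 0.2 A, R_n = 27.27 Ω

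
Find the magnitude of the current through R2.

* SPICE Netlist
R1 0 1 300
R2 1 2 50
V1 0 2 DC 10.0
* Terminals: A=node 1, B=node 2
Nodal analysis, taking node 2 as the 0 V reference.
Source V1 fixes V_0 = 10 V.
KCL at each unknown node (sum of currents leaving = 0; resistances in Ω):
  Node 1: (V_1 - 10)/300 + (V_1 - 0)/50 = 0
Collecting terms: 0.02333 × V_1 = 0.03333  =>  V_1 = 1.429 V
I_R2 = (V_1 - V_2)/R2 = (1.429 - 0)/50 = 0.02857 A
|I_R2| = 0.02857 A

Final answer: |I_R2| = 0.02857 A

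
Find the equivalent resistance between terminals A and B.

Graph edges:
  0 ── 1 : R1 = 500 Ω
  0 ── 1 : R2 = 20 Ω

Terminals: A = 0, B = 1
Reduce the network between node 0 (A) and node 1 (B) by series/parallel combination:
  Rp1 = R1 ‖ R2 (parallel, both between nodes 0 and 1) = 1/(1/500 + 1/20) = 19.23 Ω
R_eq = 19.23 Ω

Final answer: 19.23 Ω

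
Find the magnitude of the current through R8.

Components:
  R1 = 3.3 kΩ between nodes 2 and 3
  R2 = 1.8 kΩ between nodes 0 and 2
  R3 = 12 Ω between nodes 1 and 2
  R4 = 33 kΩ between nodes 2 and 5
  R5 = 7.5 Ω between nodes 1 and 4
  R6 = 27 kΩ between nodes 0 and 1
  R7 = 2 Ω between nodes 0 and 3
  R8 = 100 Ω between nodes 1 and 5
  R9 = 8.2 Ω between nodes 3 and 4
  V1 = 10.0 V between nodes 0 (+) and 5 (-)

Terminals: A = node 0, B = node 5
Nodal analysis, taking node 5 as the 0 V reference.
Source V1 fixes V_0 = 10 V.
KCL at each unknown node (sum of currents leaving = 0; resistances in Ω):
  Node 1: (V_1 - V_2)/12 + (V_1 - V_4)/7.5 + (V_1 - 10)/27000 + (V_1 - 0)/100 = 0
  Node 2: (V_2 - V_3)/3300 + (V_2 - 10)/1800 + (V_2 - V_1)/12 + (V_2 - 0)/33000 = 0
  Node 3: (V_3 - V_2)/3300 + (V_3 - 10)/2 + (V_3 - V_4)/8.2 = 0
  Node 4: (V_4 - V_1)/7.5 + (V_4 - V_3)/8.2 = 0
Collecting terms (coefficients in siemens):
  0.2267·V_1 - 0.08333·V_2 - 0.1333·V_4 = 0.0003704
  0.08422·V_2 - 0.08333·V_1 - 0.000303·V_3 = 0.005556
  0.6223·V_3 - 0.000303·V_2 - 0.122·V_4 = 5
  0.2553·V_4 - 0.1333·V_1 - 0.122·V_3 = 0
Solving these 4 simultaneous equations (Gaussian elimination) gives:
  V_1 = 8.511 V, V_2 = 8.522 V, V_3 = 9.831 V, V_4 = 9.141 V
I_R8 = (V_1 - V_5)/R8 = (8.511 - 0)/100 = 0.08511 A
|I_R8| = 0.08511 A

Final answer: |I_R8| = 0.08511 A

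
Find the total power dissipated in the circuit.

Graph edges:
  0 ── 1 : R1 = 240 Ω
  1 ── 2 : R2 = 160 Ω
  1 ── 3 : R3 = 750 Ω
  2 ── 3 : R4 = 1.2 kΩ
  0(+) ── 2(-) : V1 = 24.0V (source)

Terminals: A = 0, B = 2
Nodal analysis, taking node 2 as the 0 V reference.
Source V1 fixes V_0 = 24 V.
KCL at each unknown node (sum of currents leaving = 0; resistances in Ω):
  Node 1: (V_1 - 24)/240 + (V_1 - 0)/160 + (V_1 - V_3)/750 = 0
  Node 3: (V_3 - V_1)/750 + (V_3 - 0)/1200 = 0
Collecting terms (coefficients in siemens):
  0.01175·V_1 - 0.001333·V_3 = 0.1
  0.002167·V_3 - 0.001333·V_1 = 0
Determinant D = (0.01175)(0.002167) - (-0.001333)(-0.001333) = 0.00002368
V_1 = [(0.1)(0.002167) - (-0.001333)(0)]/D = 9.15 V
V_3 = [(0.01175)(0) - (0.1)(-0.001333)]/D = 5.63 V
Power in each resistor, P = (ΔV)²/R:
  P_R1 = (24 - 9.15)²/240 = 0.9189 W
  P_R2 = (9.15 - 0)²/160 = 0.5232 W
  P_R3 = (9.15 - 5.63)²/750 = 0.01651 W
  P_R4 = (0 - 5.63)²/1200 = 0.02642 W
P_total = P_R1 + P_R2 + P_R3 + P_R4 = 1.485 W

Final answer: 1.485 W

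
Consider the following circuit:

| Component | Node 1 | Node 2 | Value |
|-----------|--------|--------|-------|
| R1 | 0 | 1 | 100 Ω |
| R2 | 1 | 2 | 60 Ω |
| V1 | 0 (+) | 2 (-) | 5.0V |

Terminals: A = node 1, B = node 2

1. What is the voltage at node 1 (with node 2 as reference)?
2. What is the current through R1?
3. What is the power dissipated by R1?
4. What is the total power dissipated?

Nodal analysis, taking node 2 as the 0 V reference.
Source V1 fixes V_0 = 5 V.
KCL at each unknown node (sum of currents leaving = 0; resistances in Ω):
  Node 1: (V_1 - 5)/100 + (V_1 - 0)/60 = 0
Collecting terms: 0.02667 × V_1 = 0.05  =>  V_1 = 1.875 V
Part 1:
  Read off the nodal solution: V_1 = 1.875 V
Part 2:
  I_R1 = (V_0 - V_1)/R1 = (5 - 1.875)/100 = 0.03125 A
  Magnitude: I_R1 = 0.03125 A
Part 3:
  I_R1 = (V_0 - V_1)/R1 = (5 - 1.875)/100 = 0.03125 A
  P_R1 = I_R1² × R1 = (0.03125)² × 100 = 0.09766 W
Part 4:
  Power in each resistor, P = (ΔV)²/R:
    P_R1 = (5 - 1.875)²/100 = 0.09766 W
    P_R2 = (1.875 - 0)²/60 = 0.05859 W
  P_total = P_R1 + P_R2 = 0.1562 W

Final answers:
1. V_1 = 1.875 V
2. I_R1 = 0.03125 A
3. P_R1 = 0.09766 W
4. P_total = 0.1562 W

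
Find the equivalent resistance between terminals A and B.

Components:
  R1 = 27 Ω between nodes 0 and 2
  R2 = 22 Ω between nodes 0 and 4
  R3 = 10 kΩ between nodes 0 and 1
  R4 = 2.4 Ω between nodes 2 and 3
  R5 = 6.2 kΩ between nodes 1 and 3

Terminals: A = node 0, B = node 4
Reduce the network between node 0 (A) and node 4 (B) by series/parallel combination:
  Rs1 = R3 + R5 (series, joined only at node 1) = 10000 + 6200 = 16200 Ω
  Rs2 = R1 + R4 (series, joined only at node 2) = 27 + 2.4 = 29.4 Ω
  Rp1 = Rs1 ‖ Rs2 (parallel, both between nodes 0 and 3) = 1/(1/16200 + 1/29.4) = 29.35 Ω
  Rp1 touches the rest of the network only at node 0 (its other end, node 3, goes nowhere), so no current can flow through it — remove it.
R_eq = 22 Ω

Final answer: 22 Ω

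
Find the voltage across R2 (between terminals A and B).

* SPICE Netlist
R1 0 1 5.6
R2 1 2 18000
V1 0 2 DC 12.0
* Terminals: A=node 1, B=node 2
R1 and R2 are in series across V1 (node 0 → node 1 → node 2), and the output A–B is taken across R2, so this is a voltage divider.
Series current: I = V1/(R1 + R2) = 12/(5.6 + 18000) = 12/18010 = 0.0006665 A
V_R2 = I × R2 = V1 × R2/(R1 + R2) = 12 × 18000/18010 = 12 V

Final answer: 12 V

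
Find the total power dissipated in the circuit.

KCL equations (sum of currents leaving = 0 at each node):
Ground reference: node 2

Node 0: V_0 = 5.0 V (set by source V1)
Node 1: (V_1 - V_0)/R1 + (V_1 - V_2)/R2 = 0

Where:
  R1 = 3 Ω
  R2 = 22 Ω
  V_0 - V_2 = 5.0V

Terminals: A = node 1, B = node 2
Nodal analysis, taking node 2 as the 0 V reference.
Source V1 fixes V_0 = 5 V.
KCL at each unknown node (sum of currents leaving = 0; resistances in Ω):
  Node 1: (V_1 - 5)/3 + (V_1 - 0)/22 = 0
Collecting terms: 0.3788 × V_1 = 1.667  =>  V_1 = 4.4 V
Power in each resistor, P = (ΔV)²/R:
  P_R1 = (5 - 4.4)²/3 = 0.12 W
  P_R2 = (4.4 - 0)²/22 = 0.88 W
P_total = P_R1 + P_R2 = 1 W

Final answer: 1 W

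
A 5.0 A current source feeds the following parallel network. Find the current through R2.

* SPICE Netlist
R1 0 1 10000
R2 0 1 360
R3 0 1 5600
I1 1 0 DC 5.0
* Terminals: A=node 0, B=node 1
All resistors sit directly between nodes 0 and 1, so they are in parallel and share one voltage V; the full source current 5 A splits among them.
1/R_par = 1/10000 + 1/360 + 1/5600 = 0.003056 S  =>  R_par = 327.2 Ω
V = I × R_par = 5 × 327.2 = 1636 V
I_R2 = V/R2 = 1636/360 = 4.544 A

Final answer: 4.544 A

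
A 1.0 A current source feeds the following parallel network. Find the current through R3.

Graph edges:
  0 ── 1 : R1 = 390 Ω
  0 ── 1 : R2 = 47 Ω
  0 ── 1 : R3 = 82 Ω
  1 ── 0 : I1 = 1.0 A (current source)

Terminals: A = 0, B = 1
All resistors sit directly between nodes 0 and 1, so they are in parallel and share one voltage V; the full source current 1 A splits among them.
1/R_par = 1/390 + 1/47 + 1/82 = 0.03604 S  =>  R_par = 27.75 Ω
V = I × R_par = 1 × 27.75 = 27.75 V
I_R3 = V/R3 = 27.75/82 = 0.3384 A

Final answer: 0.3384 A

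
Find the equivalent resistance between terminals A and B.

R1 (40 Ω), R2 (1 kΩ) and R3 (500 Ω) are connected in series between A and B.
Reduce the network between node 0 (A) and node 3 (B) by series/parallel combination:
  Rs1 = R1 + R2 (series, joined only at node 1) = 40 + 1000 = 1040 Ω
  Rs2 = R3 + Rs1 (series, joined only at node 2) = 500 + 1040 = 1540 Ω
R_eq = 1.54 kΩ

Final answer: 1.54 kΩ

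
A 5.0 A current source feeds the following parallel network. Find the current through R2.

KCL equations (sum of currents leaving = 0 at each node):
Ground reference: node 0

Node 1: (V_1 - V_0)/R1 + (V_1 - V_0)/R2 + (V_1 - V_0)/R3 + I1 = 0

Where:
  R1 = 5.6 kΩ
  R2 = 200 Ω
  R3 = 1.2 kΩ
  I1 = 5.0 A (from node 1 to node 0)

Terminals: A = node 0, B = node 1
All resistors sit directly between nodes 0 and 1, so they are in parallel and share one voltage V; the full source current 5 A splits among them.
1/R_par = 1/5600 + 1/200 + 1/1200 = 0.006012 S  =>  R_par = 166.3 Ω
V = I × R_par = 5 × 166.3 = 831.7 V
I_R2 = V/R2 = 831.7/200 = 4.158 A

Final answer: 4.158 A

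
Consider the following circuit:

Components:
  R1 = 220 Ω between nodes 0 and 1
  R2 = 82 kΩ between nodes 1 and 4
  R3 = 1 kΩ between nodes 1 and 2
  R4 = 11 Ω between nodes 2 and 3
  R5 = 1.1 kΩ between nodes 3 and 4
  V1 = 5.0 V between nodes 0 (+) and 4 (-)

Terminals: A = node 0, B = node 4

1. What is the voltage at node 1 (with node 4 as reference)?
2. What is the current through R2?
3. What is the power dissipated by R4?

Nodal analysis, taking node 4 as the 0 V reference.
Source V1 fixes V_0 = 5 V.
KCL at each unknown node (sum of currents leaving = 0; resistances in Ω):
  Node 1: (V_1 - 5)/220 + (V_1 - 0)/82000 + (V_1 - V_2)/1000 = 0
  Node 2: (V_2 - V_1)/1000 + (V_2 - V_3)/11 = 0
  Node 3: (V_3 - V_2)/11 + (V_3 - 0)/1100 = 0
Collecting terms (coefficients in siemens):
  0.005558·V_1 - 0.001·V_2 = 0.02273
  0.09191·V_2 - 0.001·V_1 - 0.09091·V_3 = 0
  0.09182·V_3 - 0.09091·V_2 = 0
Solving these 3 simultaneous equations (Gaussian elimination) gives:
  V_1 = 4.517 V, V_2 = 2.377 V, V_3 = 2.354 V
Part 1:
  Read off the nodal solution: V_1 = 4.517 V
Part 2:
  I_R2 = (V_1 - V_4)/R2 = (4.517 - 0)/82000 = 0.00005509 A
  Magnitude: I_R2 = 0.00005509 A
Part 3:
  I_R4 = (V_2 - V_3)/R4 = (2.377 - 2.354)/11 = 0.00214 A
  P_R4 = I_R4² × R4 = (0.00214)² × 11 = 0.00005037 W

Final answers:
1. V_1 = 4.517 V
2. I_R2 = 5.509e-05 A
3. P_R4 = 5.037e-05 W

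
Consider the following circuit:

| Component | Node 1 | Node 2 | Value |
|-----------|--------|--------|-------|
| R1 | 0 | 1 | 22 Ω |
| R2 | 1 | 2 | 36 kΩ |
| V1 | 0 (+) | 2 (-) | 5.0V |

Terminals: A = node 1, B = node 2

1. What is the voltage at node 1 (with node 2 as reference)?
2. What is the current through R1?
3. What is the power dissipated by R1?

Nodal analysis, taking node 2 as the 0 V reference.
Source V1 fixes V_0 = 5 V.
KCL at each unknown node (sum of currents leaving = 0; resistances in Ω):
  Node 1: (V_1 - 5)/22 + (V_1 - 0)/36000 = 0
Collecting terms: 0.04548 × V_1 = 0.2273  =>  V_1 = 4.997 V
Part 1:
  Read off the nodal solution: V_1 = 4.997 V
Part 2:
  I_R1 = (V_0 - V_1)/R1 = (5 - 4.997)/22 = 0.0001388 A
  Magnitude: I_R1 = 0.0001388 A
Part 3:
  I_R1 = (V_0 - V_1)/R1 = (5 - 4.997)/22 = 0.0001388 A
  P_R1 = I_R1² × R1 = (0.0001388)² × 22 = 0.0000004239 W

Final answers:
1. V_1 = 4.997 V
2. I_R1 = 0.0001388 A
3. P_R1 = 4.239e-07 W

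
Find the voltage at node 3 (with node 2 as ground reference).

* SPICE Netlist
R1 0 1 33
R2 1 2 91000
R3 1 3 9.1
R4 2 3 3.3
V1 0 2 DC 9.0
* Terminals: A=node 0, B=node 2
Nodal analysis, taking node 2 as the 0 V reference.
Source V1 fixes V_0 = 9 V.
KCL at each unknown node (sum of currents leaving = 0; resistances in Ω):
  Node 1: (V_1 - 9)/33 + (V_1 - 0)/91000 + (V_1 - V_3)/9.1 = 0
  Node 3: (V_3 - V_1)/9.1 + (V_3 - 0)/3.3 = 0
Collecting terms (coefficients in siemens):
  0.1402·V_1 - 0.1099·V_3 = 0.2727
  0.4129·V_3 - 0.1099·V_1 = 0
Determinant D = (0.1402)(0.4129) - (-0.1099)(-0.1099) = 0.04582
V_1 = [(0.2727)(0.4129) - (-0.1099)(0)]/D = 2.458 V
V_3 = [(0.1402)(0) - (0.2727)(-0.1099)]/D = 0.6541 V
The requested potential is V_3 = 0.6541 V.

Final answer: V_3 = 0.6541 V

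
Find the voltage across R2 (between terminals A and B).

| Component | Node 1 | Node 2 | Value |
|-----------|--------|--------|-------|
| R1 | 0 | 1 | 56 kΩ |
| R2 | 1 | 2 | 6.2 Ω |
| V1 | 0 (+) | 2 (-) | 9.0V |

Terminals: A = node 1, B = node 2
R1 and R2 are in series across V1 (node 0 → node 1 → node 2), and the output A–B is taken across R2, so this is a voltage divider.
Series current: I = V1/(R1 + R2) = 9/(56000 + 6.2) = 9/56010 = 0.0001607 A
V_R2 = I × R2 = V1 × R2/(R1 + R2) = 9 × 6.2/56010 = 0.0009963 V

Final answer: 0.0009963 V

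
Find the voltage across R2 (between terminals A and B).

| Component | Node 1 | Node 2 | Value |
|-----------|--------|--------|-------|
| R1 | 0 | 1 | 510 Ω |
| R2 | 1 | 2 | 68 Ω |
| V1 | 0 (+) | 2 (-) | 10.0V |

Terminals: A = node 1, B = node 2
R1 and R2 are in series across V1 (node 0 → node 1 → node 2), and the output A–B is taken across R2, so this is a voltage divider.
Series current: I = V1/(R1 + R2) = 10/(510 + 68) = 10/578 = 0.0173 A
V_R2 = I × R2 = V1 × R2/(R1 + R2) = 10 × 68/578 = 1.176 V

Final answer: 1.176 V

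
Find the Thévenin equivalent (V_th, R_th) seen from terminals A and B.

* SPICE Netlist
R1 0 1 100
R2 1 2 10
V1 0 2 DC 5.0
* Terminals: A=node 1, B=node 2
Step 1 — V_th is the open-circuit voltage V_A - V_B (nothing connected across the terminals).
Nodal analysis, taking node 2 as the 0 V reference.
Source V1 fixes V_0 = 5 V.
KCL at each unknown node (sum of currents leaving = 0; resistances in Ω):
  Node 1: (V_1 - 5)/100 + (V_1 - 0)/10 = 0
Collecting terms: 0.11 × V_1 = 0.05  =>  V_1 = 0.4545 V
V_th = V_1 - V_2 = 0.4545 - 0 = 0.4545 V
Step 2 — R_th: zero the source — replace V1 by a short circuit (node 2 merges into node 0) — and find the resistance seen between A (node 1) and B (node 0).
Reduce the network between node 1 (A) and node 0 (B) by series/parallel combination:
  Rp1 = R1 ‖ R2 (parallel, both between nodes 0 and 1) = 1/(1/100 + 1/10) = 9.091 Ω
R_th = 9.091 Ω

Final answer: V_th = 0.4545 V, R_th = 9.091 Ω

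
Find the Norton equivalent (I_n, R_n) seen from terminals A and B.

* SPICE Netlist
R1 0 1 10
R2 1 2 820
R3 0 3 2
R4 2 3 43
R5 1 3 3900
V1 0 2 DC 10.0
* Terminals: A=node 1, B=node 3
Find the Thévenin equivalent first; then I_n = V_th/R_th and R_n = R_th.
Step 1 — V_th is the open-circuit voltage V_A - V_B (nothing connected across the terminals).
Nodal analysis, taking node 2 as the 0 V reference.
Source V1 fixes V_0 = 10 V.
KCL at each unknown node (sum of currents leaving = 0; resistances in Ω):
  Node 1: (V_1 - 10)/10 + (V_1 - 0)/820 + (V_1 - V_3)/3900 = 0
  Node 3: (V_3 - 10)/2 + (V_3 - 0)/43 + (V_3 - V_1)/3900 = 0
Collecting terms (coefficients in siemens):
  0.1015·V_1 - 0.0002564·V_3 = 1
  0.5235·V_3 - 0.0002564·V_1 = 5
Determinant D = (0.1015)(0.5235) - (-0.0002564)(-0.0002564) = 0.05312
V_1 = [(1)(0.5235) - (-0.0002564)(5)]/D = 9.879 V
V_3 = [(0.1015)(5) - (1)(-0.0002564)]/D = 9.556 V
V_th = V_1 - V_3 = 9.879 - 9.556 = 0.323 V
Step 2 — R_th: zero the source — replace V1 by a short circuit (node 2 merges into node 0) — and find the resistance seen between A (node 1) and B (node 3).
Reduce the network between node 1 (A) and node 3 (B) by series/parallel combination:
  Rp1 = R1 ‖ R2 (parallel, both between nodes 0 and 1) = 1/(1/10 + 1/820) = 9.88 Ω
  Rp2 = R3 ‖ R4 (parallel, both between nodes 0 and 3) = 1/(1/2 + 1/43) = 1.911 Ω
  Rs1 = Rp1 + Rp2 (series, joined only at node 0) = 9.88 + 1.911 = 11.79 Ω
  Rp3 = R5 ‖ Rs1 (parallel, both between nodes 1 and 3) = 1/(1/3900 + 1/11.79) = 11.76 Ω
R_th = 11.76 Ω
I_n = V_th/R_th = 0.323/11.76 = 0.02748 A, and R_n = R_th = 11.76 Ω

Final answer: I_n = 0.02748 A, R_n = 11.76 Ω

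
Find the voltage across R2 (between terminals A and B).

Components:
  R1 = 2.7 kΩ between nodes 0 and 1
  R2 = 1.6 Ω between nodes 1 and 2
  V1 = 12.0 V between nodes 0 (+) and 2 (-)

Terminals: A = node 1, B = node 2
R1 and R2 are in series across V1 (node 0 → node 1 → node 2), and the output A–B is taken across R2, so this is a voltage divider.
Series current: I = V1/(R1 + R2) = 12/(2700 + 1.6) = 12/2702 = 0.004442 A
V_R2 = I × R2 = V1 × R2/(R1 + R2) = 12 × 1.6/2702 = 0.007107 V

Final answer: 0.007107 V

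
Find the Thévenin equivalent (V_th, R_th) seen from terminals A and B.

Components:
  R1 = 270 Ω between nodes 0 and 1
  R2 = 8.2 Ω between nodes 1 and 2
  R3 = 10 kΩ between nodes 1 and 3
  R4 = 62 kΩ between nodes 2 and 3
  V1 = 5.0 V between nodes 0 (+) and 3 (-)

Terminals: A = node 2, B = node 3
Step 1 — V_th is the open-circuit voltage V_A - V_B (nothing connected across the terminals).
Nodal analysis, taking node 3 as the 0 V reference.
Source V1 fixes V_0 = 5 V.
KCL at each unknown node (sum of currents leaving = 0; resistances in Ω):
  Node 1: (V_1 - 5)/270 + (V_1 - V_2)/8.2 + (V_1 - 0)/10000 = 0
  Node 2: (V_2 - V_1)/8.2 + (V_2 - 0)/62000 = 0
Collecting terms (coefficients in siemens):
  0.1258·V_1 - 0.122·V_2 = 0.01852
  0.122·V_2 - 0.122·V_1 = 0
Determinant D = (0.1258)(0.122) - (-0.122)(-0.122) = 0.0004659
V_1 = [(0.01852)(0.122) - (-0.122)(0)]/D = 4.848 V
V_2 = [(0.1258)(0) - (0.01852)(-0.122)]/D = 4.847 V
V_th = V_2 - V_3 = 4.847 - 0 = 4.847 V
Step 2 — R_th: zero the source — replace V1 by a short circuit (node 3 merges into node 0) — and find the resistance seen between A (node 2) and B (node 0).
Reduce the network between node 2 (A) and node 0 (B) by series/parallel combination:
  Rp1 = R1 ‖ R3 (parallel, both between nodes 0 and 1) = 1/(1/270 + 1/10000) = 262.9 Ω
  Rs1 = R2 + Rp1 (series, joined only at node 1) = 8.2 + 262.9 = 271.1 Ω
  Rp2 = R4 ‖ Rs1 (parallel, both between nodes 0 and 2) = 1/(1/62000 + 1/271.1) = 269.9 Ω
R_th = 269.9 Ω

Final answer: V_th = 4.847 V, R_th = 269.9 Ω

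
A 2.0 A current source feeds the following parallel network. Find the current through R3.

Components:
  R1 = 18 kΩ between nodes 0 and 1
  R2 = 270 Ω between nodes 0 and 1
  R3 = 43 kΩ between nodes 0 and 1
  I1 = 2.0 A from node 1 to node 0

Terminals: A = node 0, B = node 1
All resistors sit directly between nodes 0 and 1, so they are in parallel and share one voltage V; the full source current 2 A splits among them.
1/R_par = 1/18000 + 1/270 + 1/43000 = 0.003783 S  =>  R_par = 264.4 Ω
V = I × R_par = 2 × 264.4 = 528.7 V
I_R3 = V/R3 = 528.7/43000 = 0.0123 A

Final answer: 0.0123 A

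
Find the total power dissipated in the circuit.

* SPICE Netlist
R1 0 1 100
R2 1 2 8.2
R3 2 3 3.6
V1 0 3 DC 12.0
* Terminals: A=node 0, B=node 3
Nodal analysis, taking node 3 as the 0 V reference.
Source V1 fixes V_0 = 12 V.
KCL at each unknown node (sum of currents leaving = 0; resistances in Ω):
  Node 1: (V_1 - 12)/100 + (V_1 - V_2)/8.2 = 0
  Node 2: (V_2 - V_1)/8.2 + (V_2 - 0)/3.6 = 0
Collecting terms (coefficients in siemens):
  0.132·V_1 - 0.122·V_2 = 0.12
  0.3997·V_2 - 0.122·V_1 = 0
Determinant D = (0.132)(0.3997) - (-0.122)(-0.122) = 0.03787
V_1 = [(0.12)(0.3997) - (-0.122)(0)]/D = 1.267 V
V_2 = [(0.132)(0) - (0.12)(-0.122)]/D = 0.3864 V
Power in each resistor, P = (ΔV)²/R:
  P_R1 = (12 - 1.267)²/100 = 1.152 W
  P_R2 = (1.267 - 0.3864)²/8.2 = 0.09447 W
  P_R3 = (0.3864 - 0)²/3.6 = 0.04147 W
P_total = P_R1 + P_R2 + P_R3 = 1.288 W

Final answer: 1.288 W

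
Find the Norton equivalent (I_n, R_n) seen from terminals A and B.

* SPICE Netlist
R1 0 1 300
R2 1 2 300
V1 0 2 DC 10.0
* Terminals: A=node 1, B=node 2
Find the Thévenin equivalent first; then I_n = V_th/R_th and R_n = R_th.
Step 1 — V_th is the open-circuit voltage V_A - V_B (nothing connected across the terminals).
Nodal analysis, taking node 2 as the 0 V reference.
Source V1 fixes V_0 = 10 V.
KCL at each unknown node (sum of currents leaving = 0; resistances in Ω):
  Node 1: (V_1 - 10)/300 + (V_1 - 0)/300 = 0
Collecting terms: 0.006667 × V_1 = 0.03333  =>  V_1 = 5 V
V_th = V_1 - V_2 = 5 - 0 = 5 V
Step 2 — R_th: zero the source — replace V1 by a short circuit (node 2 merges into node 0) — and find the resistance seen between A (node 1) and B (node 0).
Reduce the network between node 1 (A) and node 0 (B) by series/parallel combination:
  Rp1 = R1 ‖ R2 (parallel, both between nodes 0 and 1) = 1/(1/300 + 1/300) = 150 Ω
R_th = 150 Ω
I_n = V_th/R_th = 5/150 = 0.03333 A, and R_n = R_th = 150 Ω

Final answer: I_n = 0.03333 A, R_n = 150 Ω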